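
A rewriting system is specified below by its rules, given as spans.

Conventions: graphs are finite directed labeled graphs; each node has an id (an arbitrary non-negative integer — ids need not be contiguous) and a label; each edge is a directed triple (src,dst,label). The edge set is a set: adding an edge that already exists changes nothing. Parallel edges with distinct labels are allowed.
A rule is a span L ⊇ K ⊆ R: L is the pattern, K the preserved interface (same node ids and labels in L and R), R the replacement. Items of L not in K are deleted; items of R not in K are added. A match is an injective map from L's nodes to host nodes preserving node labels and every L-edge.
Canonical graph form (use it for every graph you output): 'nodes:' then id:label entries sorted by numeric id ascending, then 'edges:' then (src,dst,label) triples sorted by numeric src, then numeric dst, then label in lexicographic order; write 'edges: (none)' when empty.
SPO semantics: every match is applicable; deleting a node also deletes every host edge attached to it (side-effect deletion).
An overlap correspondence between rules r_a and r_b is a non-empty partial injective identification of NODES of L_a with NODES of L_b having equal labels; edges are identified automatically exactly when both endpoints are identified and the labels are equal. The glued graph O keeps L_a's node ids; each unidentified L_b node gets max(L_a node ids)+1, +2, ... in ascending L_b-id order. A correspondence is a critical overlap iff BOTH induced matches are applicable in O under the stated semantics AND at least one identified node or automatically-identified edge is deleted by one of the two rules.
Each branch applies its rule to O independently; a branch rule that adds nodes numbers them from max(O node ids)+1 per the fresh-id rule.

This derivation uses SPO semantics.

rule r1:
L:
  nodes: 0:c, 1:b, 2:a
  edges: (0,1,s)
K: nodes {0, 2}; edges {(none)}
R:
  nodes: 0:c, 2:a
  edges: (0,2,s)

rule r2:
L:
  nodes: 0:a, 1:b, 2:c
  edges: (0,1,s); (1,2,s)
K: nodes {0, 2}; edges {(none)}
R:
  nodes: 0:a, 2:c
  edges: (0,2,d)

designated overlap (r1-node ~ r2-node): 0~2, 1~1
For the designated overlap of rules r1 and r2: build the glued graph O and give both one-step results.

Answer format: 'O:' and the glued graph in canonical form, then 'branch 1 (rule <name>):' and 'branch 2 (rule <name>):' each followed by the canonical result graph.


O:
nodes: 0:c, 1:b, 2:a, 3:a
edges: (0,1,s); (1,0,s); (3,1,s)
branch 1 (rule r1):
nodes: 0:c, 2:a, 3:a
edges: (0,2,s)
branch 2 (rule r2):
nodes: 0:c, 2:a, 3:a
edges: (3,0,d)


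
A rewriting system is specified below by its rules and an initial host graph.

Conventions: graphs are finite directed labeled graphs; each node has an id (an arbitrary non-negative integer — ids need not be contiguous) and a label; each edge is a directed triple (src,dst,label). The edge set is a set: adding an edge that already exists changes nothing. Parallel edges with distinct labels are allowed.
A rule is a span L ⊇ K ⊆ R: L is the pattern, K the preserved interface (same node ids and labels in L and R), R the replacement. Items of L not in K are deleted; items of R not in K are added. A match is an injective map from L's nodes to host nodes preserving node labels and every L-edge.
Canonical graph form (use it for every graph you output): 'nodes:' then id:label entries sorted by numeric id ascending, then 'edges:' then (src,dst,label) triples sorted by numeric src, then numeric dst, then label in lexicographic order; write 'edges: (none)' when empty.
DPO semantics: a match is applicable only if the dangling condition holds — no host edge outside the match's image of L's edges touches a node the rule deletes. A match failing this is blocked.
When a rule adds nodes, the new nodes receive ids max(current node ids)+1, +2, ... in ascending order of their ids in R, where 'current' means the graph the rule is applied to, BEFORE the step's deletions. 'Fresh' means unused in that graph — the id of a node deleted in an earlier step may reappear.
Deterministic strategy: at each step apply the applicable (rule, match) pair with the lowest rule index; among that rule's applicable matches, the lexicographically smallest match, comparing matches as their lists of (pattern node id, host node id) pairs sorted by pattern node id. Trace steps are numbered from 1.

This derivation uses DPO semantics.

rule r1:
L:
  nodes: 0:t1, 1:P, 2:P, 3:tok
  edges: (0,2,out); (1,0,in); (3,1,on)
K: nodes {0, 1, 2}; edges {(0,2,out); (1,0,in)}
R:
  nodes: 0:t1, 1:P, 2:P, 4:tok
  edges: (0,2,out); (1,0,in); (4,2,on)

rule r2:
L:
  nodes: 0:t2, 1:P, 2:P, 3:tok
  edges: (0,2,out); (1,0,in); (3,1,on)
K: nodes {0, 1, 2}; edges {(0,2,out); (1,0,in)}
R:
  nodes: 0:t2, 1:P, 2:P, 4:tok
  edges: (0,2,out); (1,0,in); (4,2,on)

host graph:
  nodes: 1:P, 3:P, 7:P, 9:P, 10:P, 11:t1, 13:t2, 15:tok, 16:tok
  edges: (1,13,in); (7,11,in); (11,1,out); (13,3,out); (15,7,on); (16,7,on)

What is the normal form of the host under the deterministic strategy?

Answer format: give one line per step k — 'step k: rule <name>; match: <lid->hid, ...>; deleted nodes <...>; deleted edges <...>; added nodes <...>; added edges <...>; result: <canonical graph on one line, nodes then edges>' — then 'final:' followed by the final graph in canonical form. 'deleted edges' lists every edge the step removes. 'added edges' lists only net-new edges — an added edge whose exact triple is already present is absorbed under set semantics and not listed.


step 1: rule r1; match: 0->11, 1->7, 2->1, 3->15; deleted nodes 15; deleted edges (15,7,on); added nodes 17; added edges (17,1,on); result: nodes: 1:P, 3:P, 7:P, 9:P, 10:P, 11:t1, 13:t2, 16:tok, 17:tok edges: (1,13,in); (7,11,in); (11,1,out); (13,3,out); (16,7,on); (17,1,on)
step 2: rule r1; match: 0->11, 1->7, 2->1, 3->16; deleted nodes 16; deleted edges (16,7,on); added nodes 18; added edges (18,1,on); result: nodes: 1:P, 3:P, 7:P, 9:P, 10:P, 11:t1, 13:t2, 17:tok, 18:tok edges: (1,13,in); (7,11,in); (11,1,out); (13,3,out); (17,1,on); (18,1,on)
step 3: rule r2; match: 0->13, 1->1, 2->3, 3->17; deleted nodes 17; deleted edges (17,1,on); added nodes 19; added edges (19,3,on); result: nodes: 1:P, 3:P, 7:P, 9:P, 10:P, 11:t1, 13:t2, 18:tok, 19:tok edges: (1,13,in); (7,11,in); (11,1,out); (13,3,out); (18,1,on); (19,3,on)
step 4: rule r2; match: 0->13, 1->1, 2->3, 3->18; deleted nodes 18; deleted edges (18,1,on); added nodes 20; added edges (20,3,on); result: nodes: 1:P, 3:P, 7:P, 9:P, 10:P, 11:t1, 13:t2, 19:tok, 20:tok edges: (1,13,in); (7,11,in); (11,1,out); (13,3,out); (19,3,on); (20,3,on)
final:
nodes: 1:P, 3:P, 7:P, 9:P, 10:P, 11:t1, 13:t2, 19:tok, 20:tok
edges: (1,13,in); (7,11,in); (11,1,out); (13,3,out); (19,3,on); (20,3,on)


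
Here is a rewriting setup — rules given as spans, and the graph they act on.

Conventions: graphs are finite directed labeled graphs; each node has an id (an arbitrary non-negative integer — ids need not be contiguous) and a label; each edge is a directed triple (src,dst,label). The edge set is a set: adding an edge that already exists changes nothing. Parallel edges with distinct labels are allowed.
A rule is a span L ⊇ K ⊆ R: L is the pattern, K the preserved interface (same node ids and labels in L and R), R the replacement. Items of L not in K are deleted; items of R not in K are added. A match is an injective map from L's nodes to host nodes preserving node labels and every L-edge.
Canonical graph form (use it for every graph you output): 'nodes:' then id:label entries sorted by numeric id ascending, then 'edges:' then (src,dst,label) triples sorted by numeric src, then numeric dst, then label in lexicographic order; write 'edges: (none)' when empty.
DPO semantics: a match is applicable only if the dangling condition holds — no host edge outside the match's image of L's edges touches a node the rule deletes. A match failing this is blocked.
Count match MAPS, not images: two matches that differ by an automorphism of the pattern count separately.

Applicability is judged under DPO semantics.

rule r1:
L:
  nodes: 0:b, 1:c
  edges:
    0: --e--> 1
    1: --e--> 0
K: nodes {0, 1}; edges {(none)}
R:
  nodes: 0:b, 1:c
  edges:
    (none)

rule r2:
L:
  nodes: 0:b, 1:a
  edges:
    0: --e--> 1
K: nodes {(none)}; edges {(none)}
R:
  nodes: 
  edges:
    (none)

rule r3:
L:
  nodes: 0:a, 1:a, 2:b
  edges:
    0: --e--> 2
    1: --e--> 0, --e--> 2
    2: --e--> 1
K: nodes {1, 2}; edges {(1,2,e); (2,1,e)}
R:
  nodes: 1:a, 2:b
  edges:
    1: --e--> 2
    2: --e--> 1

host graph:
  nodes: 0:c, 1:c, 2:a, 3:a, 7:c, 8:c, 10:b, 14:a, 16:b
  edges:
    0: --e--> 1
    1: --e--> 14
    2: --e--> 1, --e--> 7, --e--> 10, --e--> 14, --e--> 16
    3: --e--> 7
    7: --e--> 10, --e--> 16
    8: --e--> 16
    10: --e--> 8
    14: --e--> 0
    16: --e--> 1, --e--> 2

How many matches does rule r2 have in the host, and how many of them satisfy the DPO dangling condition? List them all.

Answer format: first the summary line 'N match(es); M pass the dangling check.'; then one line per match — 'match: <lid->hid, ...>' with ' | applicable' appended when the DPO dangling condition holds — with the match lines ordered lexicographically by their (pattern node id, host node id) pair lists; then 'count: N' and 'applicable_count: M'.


1 match(es); 0 pass the dangling check.
match: 0->16, 1->2
count: 1
applicable_count: 0


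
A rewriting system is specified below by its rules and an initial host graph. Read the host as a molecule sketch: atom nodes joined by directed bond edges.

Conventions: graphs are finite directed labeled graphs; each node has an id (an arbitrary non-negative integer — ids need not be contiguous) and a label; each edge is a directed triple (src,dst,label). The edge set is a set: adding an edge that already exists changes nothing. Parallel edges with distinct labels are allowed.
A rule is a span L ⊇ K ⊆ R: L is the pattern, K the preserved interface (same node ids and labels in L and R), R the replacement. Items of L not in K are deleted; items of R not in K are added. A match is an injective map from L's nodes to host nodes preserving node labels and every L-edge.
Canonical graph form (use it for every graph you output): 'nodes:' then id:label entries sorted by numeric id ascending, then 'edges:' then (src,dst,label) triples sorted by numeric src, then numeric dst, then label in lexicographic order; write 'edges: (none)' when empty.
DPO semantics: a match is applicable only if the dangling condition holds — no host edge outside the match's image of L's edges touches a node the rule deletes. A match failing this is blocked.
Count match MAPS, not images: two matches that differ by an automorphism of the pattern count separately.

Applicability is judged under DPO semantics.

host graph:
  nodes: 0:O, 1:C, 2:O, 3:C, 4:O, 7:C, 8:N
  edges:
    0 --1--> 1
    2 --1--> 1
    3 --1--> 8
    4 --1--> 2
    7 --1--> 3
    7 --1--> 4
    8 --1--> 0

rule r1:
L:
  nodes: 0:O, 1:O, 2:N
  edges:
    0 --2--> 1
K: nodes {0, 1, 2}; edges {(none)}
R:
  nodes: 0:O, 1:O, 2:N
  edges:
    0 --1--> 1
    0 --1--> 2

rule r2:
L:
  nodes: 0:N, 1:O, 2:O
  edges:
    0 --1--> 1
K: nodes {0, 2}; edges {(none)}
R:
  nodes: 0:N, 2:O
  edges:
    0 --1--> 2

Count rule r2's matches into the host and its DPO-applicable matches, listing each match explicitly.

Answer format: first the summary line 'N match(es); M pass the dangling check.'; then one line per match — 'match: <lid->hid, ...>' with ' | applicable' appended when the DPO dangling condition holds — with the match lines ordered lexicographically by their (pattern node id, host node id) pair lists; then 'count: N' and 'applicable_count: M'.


2 match(es); 0 pass the dangling check.
match: 0->8, 1->0, 2->2
match: 0->8, 1->0, 2->4
count: 2
applicable_count: 0


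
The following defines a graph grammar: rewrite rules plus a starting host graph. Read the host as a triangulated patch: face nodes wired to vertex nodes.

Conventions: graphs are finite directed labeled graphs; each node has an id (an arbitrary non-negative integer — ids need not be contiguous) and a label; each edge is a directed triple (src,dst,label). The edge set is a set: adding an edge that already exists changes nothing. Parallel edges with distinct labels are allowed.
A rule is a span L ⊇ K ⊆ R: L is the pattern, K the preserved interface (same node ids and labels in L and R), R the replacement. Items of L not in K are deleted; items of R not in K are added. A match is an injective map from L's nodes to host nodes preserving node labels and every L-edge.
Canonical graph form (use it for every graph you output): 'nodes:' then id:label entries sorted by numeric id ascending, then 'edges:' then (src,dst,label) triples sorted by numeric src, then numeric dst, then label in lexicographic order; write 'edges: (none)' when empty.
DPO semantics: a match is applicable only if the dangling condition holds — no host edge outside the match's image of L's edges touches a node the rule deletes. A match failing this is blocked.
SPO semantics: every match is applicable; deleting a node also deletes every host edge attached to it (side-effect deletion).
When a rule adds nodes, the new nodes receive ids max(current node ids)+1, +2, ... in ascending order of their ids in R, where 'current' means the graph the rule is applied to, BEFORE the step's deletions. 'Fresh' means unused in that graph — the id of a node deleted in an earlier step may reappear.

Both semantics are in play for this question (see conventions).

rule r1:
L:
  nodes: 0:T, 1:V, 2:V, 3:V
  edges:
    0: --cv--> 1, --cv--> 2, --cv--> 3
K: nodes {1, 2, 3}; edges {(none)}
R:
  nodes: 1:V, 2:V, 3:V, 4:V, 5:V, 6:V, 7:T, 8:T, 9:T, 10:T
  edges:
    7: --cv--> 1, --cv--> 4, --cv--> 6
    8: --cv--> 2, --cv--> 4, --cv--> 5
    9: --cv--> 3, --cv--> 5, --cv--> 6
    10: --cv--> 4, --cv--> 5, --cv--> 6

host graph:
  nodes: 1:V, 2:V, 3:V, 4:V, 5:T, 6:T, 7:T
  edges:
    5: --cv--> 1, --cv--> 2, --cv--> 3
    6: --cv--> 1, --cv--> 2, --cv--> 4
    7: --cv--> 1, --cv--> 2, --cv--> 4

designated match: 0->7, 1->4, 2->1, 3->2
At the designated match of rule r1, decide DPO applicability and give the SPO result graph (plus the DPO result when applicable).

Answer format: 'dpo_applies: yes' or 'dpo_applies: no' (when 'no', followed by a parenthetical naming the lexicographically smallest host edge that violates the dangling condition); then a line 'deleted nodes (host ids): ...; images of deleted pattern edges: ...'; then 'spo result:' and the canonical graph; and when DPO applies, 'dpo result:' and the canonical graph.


dpo_applies: yes
deleted nodes (host ids): 7; images of deleted pattern edges: (7,1,cv); (7,2,cv); (7,4,cv)
spo result:
nodes: 1:V, 2:V, 3:V, 4:V, 5:T, 6:T, 8:V, 9:V, 10:V, 11:T, 12:T, 13:T, 14:T
edges: (5,1,cv); (5,2,cv); (5,3,cv); (6,1,cv); (6,2,cv); (6,4,cv); (11,4,cv); (11,8,cv); (11,10,cv); (12,1,cv); (12,8,cv); (12,9,cv); (13,2,cv); (13,9,cv); (13,10,cv); (14,8,cv); (14,9,cv); (14,10,cv)
dpo result:
nodes: 1:V, 2:V, 3:V, 4:V, 5:T, 6:T, 8:V, 9:V, 10:V, 11:T, 12:T, 13:T, 14:T
edges: (5,1,cv); (5,2,cv); (5,3,cv); (6,1,cv); (6,2,cv); (6,4,cv); (11,4,cv); (11,8,cv); (11,10,cv); (12,1,cv); (12,8,cv); (12,9,cv); (13,2,cv); (13,9,cv); (13,10,cv); (14,8,cv); (14,9,cv); (14,10,cv)


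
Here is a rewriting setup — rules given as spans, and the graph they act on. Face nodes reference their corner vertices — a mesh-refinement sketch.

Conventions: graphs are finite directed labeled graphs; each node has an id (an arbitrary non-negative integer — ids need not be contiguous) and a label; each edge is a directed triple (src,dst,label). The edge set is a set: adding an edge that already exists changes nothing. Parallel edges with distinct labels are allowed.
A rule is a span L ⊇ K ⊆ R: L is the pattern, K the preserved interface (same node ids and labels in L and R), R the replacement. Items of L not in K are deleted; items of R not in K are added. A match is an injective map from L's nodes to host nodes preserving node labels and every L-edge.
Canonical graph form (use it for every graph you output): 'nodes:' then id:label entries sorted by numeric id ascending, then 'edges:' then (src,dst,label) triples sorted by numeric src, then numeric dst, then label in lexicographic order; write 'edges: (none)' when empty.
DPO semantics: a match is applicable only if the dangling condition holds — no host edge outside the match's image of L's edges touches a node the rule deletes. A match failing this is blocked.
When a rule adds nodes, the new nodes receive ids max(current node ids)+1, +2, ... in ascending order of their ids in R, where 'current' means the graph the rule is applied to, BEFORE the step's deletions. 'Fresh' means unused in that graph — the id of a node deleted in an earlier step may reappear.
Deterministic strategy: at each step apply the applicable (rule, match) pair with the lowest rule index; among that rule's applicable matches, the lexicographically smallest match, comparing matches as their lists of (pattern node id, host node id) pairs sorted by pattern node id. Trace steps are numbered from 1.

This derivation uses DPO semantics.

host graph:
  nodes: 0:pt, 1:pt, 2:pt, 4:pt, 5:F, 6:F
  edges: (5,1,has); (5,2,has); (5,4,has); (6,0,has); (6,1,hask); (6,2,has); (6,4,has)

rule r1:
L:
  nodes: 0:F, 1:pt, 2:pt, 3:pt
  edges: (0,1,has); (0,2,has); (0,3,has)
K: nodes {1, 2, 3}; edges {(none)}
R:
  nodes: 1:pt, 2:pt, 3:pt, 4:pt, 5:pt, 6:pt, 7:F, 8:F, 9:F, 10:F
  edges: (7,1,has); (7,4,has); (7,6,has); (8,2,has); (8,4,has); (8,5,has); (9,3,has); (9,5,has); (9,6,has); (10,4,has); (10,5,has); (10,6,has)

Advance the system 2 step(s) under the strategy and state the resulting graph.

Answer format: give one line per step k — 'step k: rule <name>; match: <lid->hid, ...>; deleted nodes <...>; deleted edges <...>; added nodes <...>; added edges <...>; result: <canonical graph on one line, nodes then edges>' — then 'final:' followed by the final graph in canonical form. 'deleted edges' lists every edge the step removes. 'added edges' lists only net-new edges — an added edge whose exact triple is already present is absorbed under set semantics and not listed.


step 1: rule r1; match: 0->5, 1->1, 2->2, 3->4; deleted nodes 5; deleted edges (5,1,has); (5,2,has); (5,4,has); added nodes 7, 8, 9, 10, 11, 12, 13; added edges (10,1,has); (10,7,has); (10,9,has); (11,2,has); (11,7,has); (11,8,has); (12,4,has); (12,8,has); (12,9,has); (13,7,has); (13,8,has); (13,9,has); result: nodes: 0:pt, 1:pt, 2:pt, 4:pt, 6:F, 7:pt, 8:pt, 9:pt, 10:F, 11:F, 12:F, 13:F edges: (6,0,has); (6,1,hask); (6,2,has); (6,4,has); (10,1,has); (10,7,has); (10,9,has); (11,2,has); (11,7,has); (11,8,has); (12,4,has); (12,8,has); (12,9,has); (13,7,has); (13,8,has); (13,9,has)
step 2: rule r1; match: 0->10, 1->1, 2->7, 3->9; deleted nodes 10; deleted edges (10,1,has); (10,7,has); (10,9,has); added nodes 14, 15, 16, 17, 18, 19, 20; added edges (17,1,has); (17,14,has); (17,16,has); (18,7,has); (18,14,has); (18,15,has); (19,9,has); (19,15,has); (19,16,has); (20,14,has); (20,15,has); (20,16,has); result: nodes: 0:pt, 1:pt, 2:pt, 4:pt, 6:F, 7:pt, 8:pt, 9:pt, 11:F, 12:F, 13:F, 14:pt, 15:pt, 16:pt, 17:F, 18:F, 19:F, 20:F edges: (6,0,has); (6,1,hask); (6,2,has); (6,4,has); (11,2,has); (11,7,has); (11,8,has); (12,4,has); (12,8,has); (12,9,has); (13,7,has); (13,8,has); (13,9,has); (17,1,has); (17,14,has); (17,16,has); (18,7,has); (18,14,has); (18,15,has); (19,9,has); (19,15,has); (19,16,has); (20,14,has); (20,15,has); (20,16,has)
final:
nodes: 0:pt, 1:pt, 2:pt, 4:pt, 6:F, 7:pt, 8:pt, 9:pt, 11:F, 12:F, 13:F, 14:pt, 15:pt, 16:pt, 17:F, 18:F, 19:F, 20:F
edges: (6,0,has); (6,1,hask); (6,2,has); (6,4,has); (11,2,has); (11,7,has); (11,8,has); (12,4,has); (12,8,has); (12,9,has); (13,7,has); (13,8,has); (13,9,has); (17,1,has); (17,14,has); (17,16,has); (18,7,has); (18,14,has); (18,15,has); (19,9,has); (19,15,has); (19,16,has); (20,14,has); (20,15,has); (20,16,has)


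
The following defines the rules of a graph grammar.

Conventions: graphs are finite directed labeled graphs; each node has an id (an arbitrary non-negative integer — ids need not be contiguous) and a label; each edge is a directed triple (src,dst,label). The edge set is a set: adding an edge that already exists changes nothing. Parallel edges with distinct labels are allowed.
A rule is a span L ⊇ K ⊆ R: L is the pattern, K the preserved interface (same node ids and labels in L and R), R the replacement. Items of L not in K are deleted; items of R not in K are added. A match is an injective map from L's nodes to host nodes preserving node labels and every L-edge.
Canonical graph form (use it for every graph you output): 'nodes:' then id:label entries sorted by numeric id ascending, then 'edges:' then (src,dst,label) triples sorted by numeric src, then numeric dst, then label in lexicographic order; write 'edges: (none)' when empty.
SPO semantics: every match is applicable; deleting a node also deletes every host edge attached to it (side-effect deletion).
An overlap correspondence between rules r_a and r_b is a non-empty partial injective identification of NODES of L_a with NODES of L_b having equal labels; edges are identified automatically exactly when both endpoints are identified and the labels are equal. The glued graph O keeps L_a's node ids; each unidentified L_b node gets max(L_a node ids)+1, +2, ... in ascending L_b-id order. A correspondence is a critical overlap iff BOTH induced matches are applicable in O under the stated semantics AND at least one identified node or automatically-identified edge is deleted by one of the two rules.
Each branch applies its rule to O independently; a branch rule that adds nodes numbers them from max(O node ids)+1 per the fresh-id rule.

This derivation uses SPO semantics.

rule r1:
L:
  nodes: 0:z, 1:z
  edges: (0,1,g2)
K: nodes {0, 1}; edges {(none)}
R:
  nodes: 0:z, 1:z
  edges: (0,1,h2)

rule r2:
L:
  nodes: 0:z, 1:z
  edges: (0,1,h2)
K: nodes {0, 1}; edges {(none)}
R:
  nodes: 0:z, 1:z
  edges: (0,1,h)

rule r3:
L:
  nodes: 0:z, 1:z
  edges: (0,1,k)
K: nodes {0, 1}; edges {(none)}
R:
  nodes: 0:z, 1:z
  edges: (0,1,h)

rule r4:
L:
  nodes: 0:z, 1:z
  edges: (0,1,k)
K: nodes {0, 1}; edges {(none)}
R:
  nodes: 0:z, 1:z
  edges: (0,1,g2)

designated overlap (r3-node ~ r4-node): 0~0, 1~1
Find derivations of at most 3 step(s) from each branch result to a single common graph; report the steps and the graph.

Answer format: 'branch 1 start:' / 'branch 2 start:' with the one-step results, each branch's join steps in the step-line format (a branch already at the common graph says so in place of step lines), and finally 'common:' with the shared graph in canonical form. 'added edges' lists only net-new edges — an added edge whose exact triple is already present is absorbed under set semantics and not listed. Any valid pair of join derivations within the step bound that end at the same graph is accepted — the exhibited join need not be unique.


branch 1 start:
nodes: 0:z, 1:z
edges: (0,1,h)
branch 2 start:
nodes: 0:z, 1:z
edges: (0,1,g2)
branch 1: already at the common graph (0 steps)
branch 2 step 1: rule r1; match: 0->0, 1->1; deleted nodes (none); deleted edges (0,1,g2); added nodes (none); added edges (0,1,h2); result: nodes: 0:z, 1:z edges: (0,1,h2)
branch 2 step 2: rule r2; match: 0->0, 1->1; deleted nodes (none); deleted edges (0,1,h2); added nodes (none); added edges (0,1,h); result: nodes: 0:z, 1:z edges: (0,1,h)
common:
nodes: 0:z, 1:z
edges: (0,1,h)


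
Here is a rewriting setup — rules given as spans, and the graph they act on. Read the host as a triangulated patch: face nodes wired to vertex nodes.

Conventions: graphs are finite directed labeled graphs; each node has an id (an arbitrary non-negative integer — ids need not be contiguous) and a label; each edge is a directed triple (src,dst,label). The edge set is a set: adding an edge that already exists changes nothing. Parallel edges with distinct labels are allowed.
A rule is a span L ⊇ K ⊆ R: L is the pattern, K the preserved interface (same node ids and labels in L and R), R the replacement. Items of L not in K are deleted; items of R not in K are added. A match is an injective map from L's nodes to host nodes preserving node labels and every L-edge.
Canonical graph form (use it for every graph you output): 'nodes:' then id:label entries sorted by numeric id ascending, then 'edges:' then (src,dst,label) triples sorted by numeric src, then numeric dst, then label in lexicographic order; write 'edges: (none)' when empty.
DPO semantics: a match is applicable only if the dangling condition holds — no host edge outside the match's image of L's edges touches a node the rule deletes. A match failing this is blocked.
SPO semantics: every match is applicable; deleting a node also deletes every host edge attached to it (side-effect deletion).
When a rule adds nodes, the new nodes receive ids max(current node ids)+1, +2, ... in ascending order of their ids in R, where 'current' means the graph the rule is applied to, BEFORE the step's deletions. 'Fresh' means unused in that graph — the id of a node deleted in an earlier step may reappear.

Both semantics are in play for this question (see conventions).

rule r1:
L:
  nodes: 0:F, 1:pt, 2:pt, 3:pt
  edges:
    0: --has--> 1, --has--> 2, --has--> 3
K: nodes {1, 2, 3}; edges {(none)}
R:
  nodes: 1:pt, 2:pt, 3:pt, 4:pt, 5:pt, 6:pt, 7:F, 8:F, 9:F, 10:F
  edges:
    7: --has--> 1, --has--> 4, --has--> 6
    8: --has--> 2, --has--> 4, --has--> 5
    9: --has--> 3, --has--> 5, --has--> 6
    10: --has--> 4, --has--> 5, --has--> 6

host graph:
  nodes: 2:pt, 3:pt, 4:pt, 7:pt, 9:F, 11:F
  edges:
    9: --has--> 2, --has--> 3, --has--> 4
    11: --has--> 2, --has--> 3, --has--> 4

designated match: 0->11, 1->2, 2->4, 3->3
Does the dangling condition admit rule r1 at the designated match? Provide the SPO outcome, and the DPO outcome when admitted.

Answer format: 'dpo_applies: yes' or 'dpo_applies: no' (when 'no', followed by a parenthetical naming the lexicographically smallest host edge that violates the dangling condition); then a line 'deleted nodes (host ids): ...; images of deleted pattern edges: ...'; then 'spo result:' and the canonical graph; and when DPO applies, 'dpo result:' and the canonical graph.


dpo_applies: yes
deleted nodes (host ids): 11; images of deleted pattern edges: (11,2,has); (11,3,has); (11,4,has)
spo result:
nodes: 2:pt, 3:pt, 4:pt, 7:pt, 9:F, 12:pt, 13:pt, 14:pt, 15:F, 16:F, 17:F, 18:F
edges: (9,2,has); (9,3,has); (9,4,has); (15,2,has); (15,12,has); (15,14,has); (16,4,has); (16,12,has); (16,13,has); (17,3,has); (17,13,has); (17,14,has); (18,12,has); (18,13,has); (18,14,has)
dpo result:
nodes: 2:pt, 3:pt, 4:pt, 7:pt, 9:F, 12:pt, 13:pt, 14:pt, 15:F, 16:F, 17:F, 18:F
edges: (9,2,has); (9,3,has); (9,4,has); (15,2,has); (15,12,has); (15,14,has); (16,4,has); (16,12,has); (16,13,has); (17,3,has); (17,13,has); (17,14,has); (18,12,has); (18,13,has); (18,14,has)


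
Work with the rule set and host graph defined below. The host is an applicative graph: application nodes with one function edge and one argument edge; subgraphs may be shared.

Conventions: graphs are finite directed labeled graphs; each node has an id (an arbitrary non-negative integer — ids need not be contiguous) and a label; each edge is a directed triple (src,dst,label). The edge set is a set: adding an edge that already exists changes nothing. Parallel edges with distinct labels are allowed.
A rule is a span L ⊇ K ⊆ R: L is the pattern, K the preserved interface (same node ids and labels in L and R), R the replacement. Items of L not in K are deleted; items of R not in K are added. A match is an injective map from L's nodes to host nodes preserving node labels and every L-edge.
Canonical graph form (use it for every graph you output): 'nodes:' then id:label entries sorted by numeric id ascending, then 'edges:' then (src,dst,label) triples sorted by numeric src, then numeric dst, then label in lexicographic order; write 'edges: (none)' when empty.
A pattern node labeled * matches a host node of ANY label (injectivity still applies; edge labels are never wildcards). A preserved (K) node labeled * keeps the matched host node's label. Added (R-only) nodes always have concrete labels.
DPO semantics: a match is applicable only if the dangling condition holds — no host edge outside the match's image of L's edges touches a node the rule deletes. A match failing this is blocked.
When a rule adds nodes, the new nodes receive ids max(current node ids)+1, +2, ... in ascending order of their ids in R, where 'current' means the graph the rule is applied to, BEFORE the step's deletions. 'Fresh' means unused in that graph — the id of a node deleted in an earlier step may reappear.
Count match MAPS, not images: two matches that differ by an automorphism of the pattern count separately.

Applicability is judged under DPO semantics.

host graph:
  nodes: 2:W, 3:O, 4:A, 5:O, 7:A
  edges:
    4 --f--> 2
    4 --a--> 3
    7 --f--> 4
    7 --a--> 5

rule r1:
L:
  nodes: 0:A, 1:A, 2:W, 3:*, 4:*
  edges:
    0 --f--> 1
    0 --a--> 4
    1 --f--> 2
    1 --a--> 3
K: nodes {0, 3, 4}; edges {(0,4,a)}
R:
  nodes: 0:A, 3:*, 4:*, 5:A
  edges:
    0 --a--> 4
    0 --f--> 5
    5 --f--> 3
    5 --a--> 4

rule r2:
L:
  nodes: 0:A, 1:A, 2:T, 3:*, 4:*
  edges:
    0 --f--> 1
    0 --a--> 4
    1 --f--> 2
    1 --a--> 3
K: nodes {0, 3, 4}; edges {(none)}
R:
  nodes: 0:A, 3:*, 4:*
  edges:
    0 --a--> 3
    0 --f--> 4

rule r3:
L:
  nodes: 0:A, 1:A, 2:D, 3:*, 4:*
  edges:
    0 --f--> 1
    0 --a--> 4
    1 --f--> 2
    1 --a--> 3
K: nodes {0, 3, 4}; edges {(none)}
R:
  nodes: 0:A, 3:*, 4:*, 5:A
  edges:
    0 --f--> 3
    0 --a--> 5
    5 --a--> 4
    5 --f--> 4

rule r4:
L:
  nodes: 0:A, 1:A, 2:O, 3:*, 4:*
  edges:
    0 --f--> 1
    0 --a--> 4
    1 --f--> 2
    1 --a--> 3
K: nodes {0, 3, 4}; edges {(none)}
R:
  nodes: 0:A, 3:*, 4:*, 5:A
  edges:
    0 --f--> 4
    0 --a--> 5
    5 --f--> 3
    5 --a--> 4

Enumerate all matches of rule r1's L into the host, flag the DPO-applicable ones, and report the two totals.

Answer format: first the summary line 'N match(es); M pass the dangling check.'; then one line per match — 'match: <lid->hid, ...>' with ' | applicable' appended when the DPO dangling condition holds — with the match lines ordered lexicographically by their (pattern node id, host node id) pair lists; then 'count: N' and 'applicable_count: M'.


1 match(es); 1 pass the dangling check.
match: 0->7, 1->4, 2->2, 3->3, 4->5 | applicable
count: 1
applicable_count: 1


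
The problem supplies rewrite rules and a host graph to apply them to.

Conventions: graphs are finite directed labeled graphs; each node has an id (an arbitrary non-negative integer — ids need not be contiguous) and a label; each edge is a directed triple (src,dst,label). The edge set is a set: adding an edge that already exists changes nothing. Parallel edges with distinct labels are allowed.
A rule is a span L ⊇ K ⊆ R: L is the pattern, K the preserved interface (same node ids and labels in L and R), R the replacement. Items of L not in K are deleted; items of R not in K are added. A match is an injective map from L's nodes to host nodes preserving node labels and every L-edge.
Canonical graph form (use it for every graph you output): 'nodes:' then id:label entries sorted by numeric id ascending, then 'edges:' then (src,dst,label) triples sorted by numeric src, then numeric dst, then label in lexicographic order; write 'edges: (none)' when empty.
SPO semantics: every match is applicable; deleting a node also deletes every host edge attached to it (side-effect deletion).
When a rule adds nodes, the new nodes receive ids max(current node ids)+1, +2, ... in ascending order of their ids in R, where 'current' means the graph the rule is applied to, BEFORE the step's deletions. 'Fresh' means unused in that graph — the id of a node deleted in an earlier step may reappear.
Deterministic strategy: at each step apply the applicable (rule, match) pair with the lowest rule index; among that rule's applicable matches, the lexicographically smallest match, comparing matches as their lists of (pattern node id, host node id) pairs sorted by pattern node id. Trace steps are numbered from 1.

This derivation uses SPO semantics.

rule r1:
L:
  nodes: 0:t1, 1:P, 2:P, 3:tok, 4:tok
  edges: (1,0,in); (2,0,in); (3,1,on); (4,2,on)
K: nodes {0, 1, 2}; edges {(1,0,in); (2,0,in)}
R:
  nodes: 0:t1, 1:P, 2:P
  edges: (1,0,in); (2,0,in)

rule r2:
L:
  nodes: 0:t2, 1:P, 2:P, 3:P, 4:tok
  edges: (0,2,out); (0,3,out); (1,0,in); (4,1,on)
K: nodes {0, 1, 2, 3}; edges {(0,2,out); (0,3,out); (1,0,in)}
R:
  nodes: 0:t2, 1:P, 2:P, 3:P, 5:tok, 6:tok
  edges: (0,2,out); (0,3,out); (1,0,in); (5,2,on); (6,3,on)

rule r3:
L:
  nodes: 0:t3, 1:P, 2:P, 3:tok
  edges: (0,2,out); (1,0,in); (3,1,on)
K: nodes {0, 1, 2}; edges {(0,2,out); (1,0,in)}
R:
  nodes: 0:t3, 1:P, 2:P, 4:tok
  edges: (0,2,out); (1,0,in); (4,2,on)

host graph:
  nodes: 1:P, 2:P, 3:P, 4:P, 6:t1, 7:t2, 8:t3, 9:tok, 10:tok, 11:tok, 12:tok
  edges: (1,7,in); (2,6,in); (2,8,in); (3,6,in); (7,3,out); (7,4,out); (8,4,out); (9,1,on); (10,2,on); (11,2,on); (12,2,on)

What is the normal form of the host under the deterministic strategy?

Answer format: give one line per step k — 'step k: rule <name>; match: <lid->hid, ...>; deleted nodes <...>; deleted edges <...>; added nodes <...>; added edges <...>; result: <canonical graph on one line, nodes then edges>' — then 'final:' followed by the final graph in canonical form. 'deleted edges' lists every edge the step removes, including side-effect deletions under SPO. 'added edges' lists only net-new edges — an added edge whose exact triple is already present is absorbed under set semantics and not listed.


step 1: rule r2; match: 0->7, 1->1, 2->3, 3->4, 4->9; deleted nodes 9; deleted edges (9,1,on); added nodes 13, 14; added edges (13,3,on); (14,4,on); result: nodes: 1:P, 2:P, 3:P, 4:P, 6:t1, 7:t2, 8:t3, 10:tok, 11:tok, 12:tok, 13:tok, 14:tok edges: (1,7,in); (2,6,in); (2,8,in); (3,6,in); (7,3,out); (7,4,out); (8,4,out); (10,2,on); (11,2,on); (12,2,on); (13,3,on); (14,4,on)
step 2: rule r1; match: 0->6, 1->2, 2->3, 3->10, 4->13; deleted nodes 10, 13; deleted edges (10,2,on); (13,3,on); added nodes (none); added edges (none); result: nodes: 1:P, 2:P, 3:P, 4:P, 6:t1, 7:t2, 8:t3, 11:tok, 12:tok, 14:tok edges: (1,7,in); (2,6,in); (2,8,in); (3,6,in); (7,3,out); (7,4,out); (8,4,out); (11,2,on); (12,2,on); (14,4,on)
step 3: rule r3; match: 0->8, 1->2, 2->4, 3->11; deleted nodes 11; deleted edges (11,2,on); added nodes 15; added edges (15,4,on); result: nodes: 1:P, 2:P, 3:P, 4:P, 6:t1, 7:t2, 8:t3, 12:tok, 14:tok, 15:tok edges: (1,7,in); (2,6,in); (2,8,in); (3,6,in); (7,3,out); (7,4,out); (8,4,out); (12,2,on); (14,4,on); (15,4,on)
step 4: rule r3; match: 0->8, 1->2, 2->4, 3->12; deleted nodes 12; deleted edges (12,2,on); added nodes 16; added edges (16,4,on); result: nodes: 1:P, 2:P, 3:P, 4:P, 6:t1, 7:t2, 8:t3, 14:tok, 15:tok, 16:tok edges: (1,7,in); (2,6,in); (2,8,in); (3,6,in); (7,3,out); (7,4,out); (8,4,out); (14,4,on); (15,4,on); (16,4,on)
final:
nodes: 1:P, 2:P, 3:P, 4:P, 6:t1, 7:t2, 8:t3, 14:tok, 15:tok, 16:tok
edges: (1,7,in); (2,6,in); (2,8,in); (3,6,in); (7,3,out); (7,4,out); (8,4,out); (14,4,on); (15,4,on); (16,4,on)


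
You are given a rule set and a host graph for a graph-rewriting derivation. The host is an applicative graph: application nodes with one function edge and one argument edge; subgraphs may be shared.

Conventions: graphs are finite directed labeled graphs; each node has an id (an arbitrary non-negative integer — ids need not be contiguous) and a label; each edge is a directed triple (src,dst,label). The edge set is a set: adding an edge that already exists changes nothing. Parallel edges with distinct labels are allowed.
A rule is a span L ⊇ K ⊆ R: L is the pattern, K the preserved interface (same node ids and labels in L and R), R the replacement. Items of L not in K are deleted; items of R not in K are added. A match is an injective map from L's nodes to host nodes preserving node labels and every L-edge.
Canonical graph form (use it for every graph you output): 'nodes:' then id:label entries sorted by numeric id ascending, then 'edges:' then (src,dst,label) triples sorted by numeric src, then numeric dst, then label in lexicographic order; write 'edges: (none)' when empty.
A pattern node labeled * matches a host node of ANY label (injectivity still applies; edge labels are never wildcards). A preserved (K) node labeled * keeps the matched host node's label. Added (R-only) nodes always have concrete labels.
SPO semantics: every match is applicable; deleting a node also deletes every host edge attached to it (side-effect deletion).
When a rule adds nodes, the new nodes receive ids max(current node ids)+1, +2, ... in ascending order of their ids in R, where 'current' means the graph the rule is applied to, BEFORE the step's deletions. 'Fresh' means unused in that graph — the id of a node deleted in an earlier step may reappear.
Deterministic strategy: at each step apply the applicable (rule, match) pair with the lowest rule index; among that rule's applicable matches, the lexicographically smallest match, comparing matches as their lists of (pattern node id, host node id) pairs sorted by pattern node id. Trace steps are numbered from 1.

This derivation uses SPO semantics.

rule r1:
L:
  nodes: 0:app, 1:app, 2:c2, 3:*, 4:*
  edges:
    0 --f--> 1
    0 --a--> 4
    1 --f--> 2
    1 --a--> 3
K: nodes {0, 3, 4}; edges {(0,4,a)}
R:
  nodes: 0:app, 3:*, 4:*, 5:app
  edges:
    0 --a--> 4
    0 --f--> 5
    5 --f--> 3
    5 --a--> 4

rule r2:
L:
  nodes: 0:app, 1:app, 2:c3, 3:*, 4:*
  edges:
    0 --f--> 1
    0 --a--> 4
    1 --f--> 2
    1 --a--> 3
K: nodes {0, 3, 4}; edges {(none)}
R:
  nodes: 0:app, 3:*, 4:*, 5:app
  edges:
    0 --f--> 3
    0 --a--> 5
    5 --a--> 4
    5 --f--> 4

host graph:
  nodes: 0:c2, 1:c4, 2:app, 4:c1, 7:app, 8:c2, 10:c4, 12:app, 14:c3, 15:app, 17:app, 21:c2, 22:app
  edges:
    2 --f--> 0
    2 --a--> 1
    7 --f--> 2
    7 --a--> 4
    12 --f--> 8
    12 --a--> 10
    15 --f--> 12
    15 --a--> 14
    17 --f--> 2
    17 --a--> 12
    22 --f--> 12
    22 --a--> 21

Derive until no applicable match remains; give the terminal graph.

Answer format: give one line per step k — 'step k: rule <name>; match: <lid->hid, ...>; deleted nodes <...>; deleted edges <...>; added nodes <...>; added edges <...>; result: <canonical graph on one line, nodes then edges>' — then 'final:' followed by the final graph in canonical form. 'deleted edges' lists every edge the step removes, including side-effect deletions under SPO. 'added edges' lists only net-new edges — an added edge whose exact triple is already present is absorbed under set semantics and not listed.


step 1: rule r1; match: 0->7, 1->2, 2->0, 3->1, 4->4; deleted nodes 0, 2; deleted edges (2,0,f); (2,1,a); (7,2,f); (17,2,f); added nodes 23; added edges (7,23,f); (23,1,f); (23,4,a); result: nodes: 1:c4, 4:c1, 7:app, 8:c2, 10:c4, 12:app, 14:c3, 15:app, 17:app, 21:c2, 22:app, 23:app edges: (7,4,a); (7,23,f); (12,8,f); (12,10,a); (15,12,f); (15,14,a); (17,12,a); (22,12,f); (22,21,a); (23,1,f); (23,4,a)
step 2: rule r1; match: 0->15, 1->12, 2->8, 3->10, 4->14; deleted nodes 8, 12; deleted edges (12,8,f); (12,10,a); (15,12,f); (17,12,a); (22,12,f); added nodes 24; added edges (15,24,f); (24,10,f); (24,14,a); result: nodes: 1:c4, 4:c1, 7:app, 10:c4, 14:c3, 15:app, 17:app, 21:c2, 22:app, 23:app, 24:app edges: (7,4,a); (7,23,f); (15,14,a); (15,24,f); (22,21,a); (23,1,f); (23,4,a); (24,10,f); (24,14,a)
final:
nodes: 1:c4, 4:c1, 7:app, 10:c4, 14:c3, 15:app, 17:app, 21:c2, 22:app, 23:app, 24:app
edges: (7,4,a); (7,23,f); (15,14,a); (15,24,f); (22,21,a); (23,1,f); (23,4,a); (24,10,f); (24,14,a)


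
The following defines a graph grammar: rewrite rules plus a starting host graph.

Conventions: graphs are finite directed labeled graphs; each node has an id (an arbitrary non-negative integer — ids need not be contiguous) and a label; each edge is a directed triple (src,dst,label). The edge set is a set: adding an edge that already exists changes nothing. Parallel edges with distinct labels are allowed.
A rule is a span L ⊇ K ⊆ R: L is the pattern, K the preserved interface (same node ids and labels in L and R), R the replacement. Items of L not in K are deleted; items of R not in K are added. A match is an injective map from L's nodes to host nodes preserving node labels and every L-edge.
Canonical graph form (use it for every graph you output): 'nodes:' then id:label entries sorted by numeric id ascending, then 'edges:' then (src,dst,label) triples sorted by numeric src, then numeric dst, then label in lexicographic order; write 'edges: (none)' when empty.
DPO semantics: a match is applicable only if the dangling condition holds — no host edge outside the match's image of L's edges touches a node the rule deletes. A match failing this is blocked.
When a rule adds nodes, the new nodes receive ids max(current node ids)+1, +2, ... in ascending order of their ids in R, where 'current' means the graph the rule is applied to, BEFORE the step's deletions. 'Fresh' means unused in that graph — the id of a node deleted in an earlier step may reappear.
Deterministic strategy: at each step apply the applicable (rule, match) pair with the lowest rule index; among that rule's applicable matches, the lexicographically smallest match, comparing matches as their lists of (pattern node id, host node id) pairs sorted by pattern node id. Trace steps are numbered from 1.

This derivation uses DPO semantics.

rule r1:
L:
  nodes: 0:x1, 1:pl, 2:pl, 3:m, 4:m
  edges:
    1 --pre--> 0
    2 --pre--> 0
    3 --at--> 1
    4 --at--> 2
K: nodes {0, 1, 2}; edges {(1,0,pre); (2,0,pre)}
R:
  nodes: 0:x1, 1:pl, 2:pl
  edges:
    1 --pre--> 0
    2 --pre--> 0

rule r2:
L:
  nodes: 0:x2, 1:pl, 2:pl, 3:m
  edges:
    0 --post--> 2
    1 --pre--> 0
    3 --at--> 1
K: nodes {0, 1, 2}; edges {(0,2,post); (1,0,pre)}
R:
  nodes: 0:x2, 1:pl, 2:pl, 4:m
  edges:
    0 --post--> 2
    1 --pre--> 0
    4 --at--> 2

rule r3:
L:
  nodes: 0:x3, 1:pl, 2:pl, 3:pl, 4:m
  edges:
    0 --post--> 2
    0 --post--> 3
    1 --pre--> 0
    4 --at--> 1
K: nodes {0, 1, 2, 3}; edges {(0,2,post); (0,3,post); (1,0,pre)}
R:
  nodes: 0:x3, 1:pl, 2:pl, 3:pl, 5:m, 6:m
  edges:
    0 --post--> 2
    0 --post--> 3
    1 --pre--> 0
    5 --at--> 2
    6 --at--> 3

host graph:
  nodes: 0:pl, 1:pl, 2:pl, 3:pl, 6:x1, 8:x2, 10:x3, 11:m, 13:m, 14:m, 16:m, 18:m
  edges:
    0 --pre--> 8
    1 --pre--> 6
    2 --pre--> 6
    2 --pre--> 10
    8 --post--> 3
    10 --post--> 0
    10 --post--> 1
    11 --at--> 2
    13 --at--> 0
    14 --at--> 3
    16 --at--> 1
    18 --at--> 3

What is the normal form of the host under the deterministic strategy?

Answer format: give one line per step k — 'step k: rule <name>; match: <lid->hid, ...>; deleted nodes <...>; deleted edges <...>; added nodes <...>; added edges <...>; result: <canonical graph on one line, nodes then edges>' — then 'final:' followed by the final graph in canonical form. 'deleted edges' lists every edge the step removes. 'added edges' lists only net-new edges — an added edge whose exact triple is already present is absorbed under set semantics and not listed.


step 1: rule r1; match: 0->6, 1->1, 2->2, 3->16, 4->11; deleted nodes 11, 16; deleted edges (11,2,at); (16,1,at); added nodes (none); added edges (none); result: nodes: 0:pl, 1:pl, 2:pl, 3:pl, 6:x1, 8:x2, 10:x3, 13:m, 14:m, 18:m edges: (0,8,pre); (1,6,pre); (2,6,pre); (2,10,pre); (8,3,post); (10,0,post); (10,1,post); (13,0,at); (14,3,at); (18,3,at)
step 2: rule r2; match: 0->8, 1->0, 2->3, 3->13; deleted nodes 13; deleted edges (13,0,at); added nodes 19; added edges (19,3,at); result: nodes: 0:pl, 1:pl, 2:pl, 3:pl, 6:x1, 8:x2, 10:x3, 14:m, 18:m, 19:m edges: (0,8,pre); (1,6,pre); (2,6,pre); (2,10,pre); (8,3,post); (10,0,post); (10,1,post); (14,3,at); (18,3,at); (19,3,at)
final:
nodes: 0:pl, 1:pl, 2:pl, 3:pl, 6:x1, 8:x2, 10:x3, 14:m, 18:m, 19:m
edges: (0,8,pre); (1,6,pre); (2,6,pre); (2,10,pre); (8,3,post); (10,0,post); (10,1,post); (14,3,at); (18,3,at); (19,3,at)
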